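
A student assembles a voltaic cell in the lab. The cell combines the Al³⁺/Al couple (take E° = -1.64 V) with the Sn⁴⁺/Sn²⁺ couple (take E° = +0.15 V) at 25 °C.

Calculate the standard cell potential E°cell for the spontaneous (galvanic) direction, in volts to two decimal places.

+1.79 V

The Sn⁴⁺/Sn²⁺ couple has the higher reduction potential, so it is the cathode; Al³⁺/Al is oxidised at the anode.
E°cell = E°(cathode) − E°(anode) = (+0.15) − (-1.64) = +1.79 V.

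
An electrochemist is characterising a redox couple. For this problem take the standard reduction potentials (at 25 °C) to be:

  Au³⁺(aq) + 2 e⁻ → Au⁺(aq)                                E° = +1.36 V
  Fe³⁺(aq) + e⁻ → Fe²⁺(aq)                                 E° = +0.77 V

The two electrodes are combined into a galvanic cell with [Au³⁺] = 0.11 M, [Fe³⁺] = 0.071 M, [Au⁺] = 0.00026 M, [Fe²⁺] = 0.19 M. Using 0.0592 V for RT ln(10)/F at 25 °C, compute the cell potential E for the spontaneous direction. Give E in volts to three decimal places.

Au³⁺/Au⁺ is the cathode (higher E°), Fe³⁺/Fe²⁺ the anode: E°cell = +1.36 − (+0.77) = +0.59 V, n = 2.
Overall: Au³⁺(aq) + 2 Fe²⁺(aq) → Au⁺(aq) + 2 Fe³⁺(aq)
Q = [Au⁺]·[Fe³⁺]^2 / ([Au³⁺]·[Fe²⁺]^2); log Q = -3.481.
E = E° − (0.0592/n) log Q = +0.59 − (0.0592/2)(-3.481) = +0.693 V.

+0.693 V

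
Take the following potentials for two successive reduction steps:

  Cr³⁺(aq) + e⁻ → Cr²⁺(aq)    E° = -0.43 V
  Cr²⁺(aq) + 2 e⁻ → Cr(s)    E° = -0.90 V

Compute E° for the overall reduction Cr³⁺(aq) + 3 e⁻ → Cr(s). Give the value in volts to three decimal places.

Standard free energies of sequential steps add: ΔG°₃ = ΔG°₁ + ΔG°₂, so n₃E°₃ = n₁E°₁ + n₂E°₂.
E°₃ = (1×-0.43 + 2×-0.90) / 3 = (-2.230) / 3 = -0.743 V.
Simply averaging or adding the two E° values would be wrong; the electron-weighted sum is required.

-0.743 V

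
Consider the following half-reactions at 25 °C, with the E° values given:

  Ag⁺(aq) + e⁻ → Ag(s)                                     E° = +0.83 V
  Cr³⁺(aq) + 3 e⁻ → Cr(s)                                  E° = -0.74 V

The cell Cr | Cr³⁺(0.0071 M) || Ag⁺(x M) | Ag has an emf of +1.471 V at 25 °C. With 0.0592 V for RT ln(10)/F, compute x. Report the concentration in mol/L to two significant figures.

Ag⁺/Ag is the cathode, Cr³⁺/Cr the anode: E°cell = +1.57 V, n = 3.
Overall reaction: 3 Ag⁺(aq) + Cr(s) → 3 Ag(s) + Cr³⁺(aq); Q = [Cr³⁺]^1/[Ag⁺]^3.
From E = E° − (0.0592/n) log Q: log Q = (E° − E)·n/0.0592 = (+1.57 − (+1.471))·3/0.0592 = 5.0169.
So 3·log[Ag⁺] = 1·log(0.0071) − log Q = -2.1487 − (5.0169) = -7.1656; log[Ag⁺] = -7.1656 / 3 = -2.3885; [Ag⁺] = 10^(-2.3885) ≈ 0.0041 M.

0.0041 M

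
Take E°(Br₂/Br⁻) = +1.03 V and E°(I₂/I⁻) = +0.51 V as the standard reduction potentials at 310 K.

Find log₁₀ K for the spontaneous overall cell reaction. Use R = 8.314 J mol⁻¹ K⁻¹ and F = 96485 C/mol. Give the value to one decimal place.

Cathode: Br₂/Br⁻; anode: I₂/I⁻. E°cell = (+1.03) − (+0.51) = +0.52 V, with n = 2.
ΔG° = −nFE° = −RT ln K, so ln K = nFE°/(RT) = (2)(96485)(+0.52) / ((8.314)(310)) = 38.933.
log₁₀ K = 38.933 / ln 10 = 16.9.

16.9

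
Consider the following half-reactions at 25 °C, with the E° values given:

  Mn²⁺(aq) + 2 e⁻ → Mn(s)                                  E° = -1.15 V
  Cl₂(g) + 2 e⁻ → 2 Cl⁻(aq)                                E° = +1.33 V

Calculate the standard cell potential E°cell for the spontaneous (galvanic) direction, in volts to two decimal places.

+2.48 V

The Cl₂/Cl⁻ couple has the higher reduction potential, so it is the cathode; Mn²⁺/Mn is oxidised at the anode.
E°cell = E°(cathode) − E°(anode) = (+1.33) − (-1.15) = +2.48 V.
Since E°cell > 0, the reaction is spontaneous under standard conditions.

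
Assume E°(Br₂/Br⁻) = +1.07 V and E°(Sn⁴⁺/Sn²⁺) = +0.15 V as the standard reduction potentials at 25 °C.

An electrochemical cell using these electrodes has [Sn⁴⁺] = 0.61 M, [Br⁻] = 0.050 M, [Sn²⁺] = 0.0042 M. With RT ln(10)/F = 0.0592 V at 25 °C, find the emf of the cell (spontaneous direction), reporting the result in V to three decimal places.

+0.933 V

Br₂/Br⁻ is the cathode (higher E°), Sn⁴⁺/Sn²⁺ the anode: E°cell = +1.07 − (+0.15) = +0.92 V, n = 2.
Overall: Br₂(l) + Sn²⁺(aq) → 2 Br⁻(aq) + Sn⁴⁺(aq)
Q = [Br⁻]^2·[Sn⁴⁺] / ([Sn²⁺]); log Q = -0.440.
E = E° − (0.0592/n) log Q = +0.92 − (0.0592/2)(-0.440) = +0.933 V.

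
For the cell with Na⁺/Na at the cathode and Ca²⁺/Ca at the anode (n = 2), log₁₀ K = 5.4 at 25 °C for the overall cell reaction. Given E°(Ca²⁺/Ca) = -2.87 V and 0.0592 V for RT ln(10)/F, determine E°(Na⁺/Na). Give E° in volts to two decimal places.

E°cell = (0.0592/n)·log K = (0.0592/2)(5.4) = +0.160 V.
Since Na⁺/Na is the cathode and Ca²⁺/Ca the anode, E°cell = E°(Na⁺/Na) − E°(Ca²⁺/Ca).
So E°(Na⁺/Na) = E°cell + E°(Ca²⁺/Ca) = +0.160 + (-2.87) = -2.71 V.

-2.71 V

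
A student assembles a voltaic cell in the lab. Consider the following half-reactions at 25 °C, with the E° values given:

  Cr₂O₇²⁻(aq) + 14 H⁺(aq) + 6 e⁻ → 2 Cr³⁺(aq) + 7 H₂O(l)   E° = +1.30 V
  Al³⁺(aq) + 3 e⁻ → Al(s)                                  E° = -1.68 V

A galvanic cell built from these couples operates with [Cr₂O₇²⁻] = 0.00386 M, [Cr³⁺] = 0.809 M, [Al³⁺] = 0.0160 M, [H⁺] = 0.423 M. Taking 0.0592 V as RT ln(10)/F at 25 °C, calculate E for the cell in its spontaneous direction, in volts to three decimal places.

+2.942 V

Cr₂O₇²⁻/Cr³⁺ is the cathode (higher E°), Al³⁺/Al the anode: E°cell = +1.30 − (-1.68) = +2.98 V, n = 6.
Overall: Cr₂O₇²⁻(aq) + 14 H⁺(aq) + 2 Al(s) → 2 Cr³⁺(aq) + 7 H₂O(l) + 2 Al³⁺(aq)
Q = [Cr³⁺]^2·[Al³⁺]^2 / ([Cr₂O₇²⁻]·[H⁺]^14); log Q = 3.869.
E = E° − (0.0592/n) log Q = +2.98 − (0.0592/6)(3.869) = +2.942 V.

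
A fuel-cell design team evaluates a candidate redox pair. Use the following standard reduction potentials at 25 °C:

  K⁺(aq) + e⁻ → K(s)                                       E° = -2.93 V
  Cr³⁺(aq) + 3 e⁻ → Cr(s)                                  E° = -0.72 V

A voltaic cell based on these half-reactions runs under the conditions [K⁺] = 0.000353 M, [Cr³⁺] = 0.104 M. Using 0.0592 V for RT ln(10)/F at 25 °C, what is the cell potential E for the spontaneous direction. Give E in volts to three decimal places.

Cr³⁺/Cr is the cathode (higher E°), K⁺/K the anode: E°cell = -0.72 − (-2.93) = +2.21 V, n = 3.
Overall: Cr³⁺(aq) + 3 K(s) → Cr(s) + 3 K⁺(aq)
Q = [K⁺]^3 / ([Cr³⁺]); log Q = -9.374.
E = E° − (0.0592/n) log Q = +2.21 − (0.0592/3)(-9.374) = +2.395 V.

+2.395 V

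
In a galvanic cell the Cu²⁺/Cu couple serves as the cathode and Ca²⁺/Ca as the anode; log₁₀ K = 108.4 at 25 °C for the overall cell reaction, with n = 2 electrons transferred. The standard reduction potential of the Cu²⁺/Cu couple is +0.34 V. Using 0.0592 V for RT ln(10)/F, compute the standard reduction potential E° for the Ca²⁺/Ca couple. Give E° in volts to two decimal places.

E°cell = (0.0592/n)·log K = (0.0592/2)(108.4) = +3.209 V.
Since Cu²⁺/Cu is the cathode and Ca²⁺/Ca the anode, E°cell = E°(Cu²⁺/Cu) − E°(Ca²⁺/Ca).
So E°(Ca²⁺/Ca) = E°(Cu²⁺/Cu) − E°cell = (+0.34) − (+3.209) = -2.87 V.

-2.87 V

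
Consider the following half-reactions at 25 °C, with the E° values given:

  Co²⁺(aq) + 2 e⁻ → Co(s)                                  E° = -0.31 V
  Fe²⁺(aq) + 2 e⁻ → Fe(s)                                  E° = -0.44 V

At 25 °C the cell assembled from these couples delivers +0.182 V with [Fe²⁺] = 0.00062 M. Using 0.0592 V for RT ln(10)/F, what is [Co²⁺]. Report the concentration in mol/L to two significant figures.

0.035 M

Co²⁺/Co is the cathode, Fe²⁺/Fe the anode: E°cell = +0.13 V, n = 2.
Overall reaction: Co²⁺(aq) + Fe(s) → Co(s) + Fe²⁺(aq); Q = [Fe²⁺]^1/[Co²⁺]^1.
From E = E° − (0.0592/n) log Q: log Q = (E° − E)·n/0.0592 = (+0.13 − (+0.182))·2/0.0592 = -1.7568.
So 1·log[Co²⁺] = 1·log(0.00062) − log Q = -3.2076 − (-1.7568) = -1.4508; [Co²⁺] = 10^(-1.4508) ≈ 0.035 M.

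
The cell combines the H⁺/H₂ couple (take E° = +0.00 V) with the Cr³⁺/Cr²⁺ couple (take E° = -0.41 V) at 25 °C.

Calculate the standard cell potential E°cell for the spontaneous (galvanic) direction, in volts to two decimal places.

+0.41 V

The H⁺/H₂ couple has the higher reduction potential, so it is the cathode; Cr³⁺/Cr²⁺ is oxidised at the anode.
E°cell = E°(cathode) − E°(anode) = (+0.00) − (-0.41) = +0.41 V.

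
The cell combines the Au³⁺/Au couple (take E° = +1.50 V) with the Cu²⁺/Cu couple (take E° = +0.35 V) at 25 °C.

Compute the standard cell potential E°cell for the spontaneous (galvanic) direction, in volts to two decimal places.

+1.15 V

The Au³⁺/Au couple has the higher reduction potential, so it is the cathode; Cu²⁺/Cu is oxidised at the anode.
E°cell = E°(cathode) − E°(anode) = (+1.50) − (+0.35) = +1.15 V.
Since E°cell > 0, the reaction is spontaneous under standard conditions.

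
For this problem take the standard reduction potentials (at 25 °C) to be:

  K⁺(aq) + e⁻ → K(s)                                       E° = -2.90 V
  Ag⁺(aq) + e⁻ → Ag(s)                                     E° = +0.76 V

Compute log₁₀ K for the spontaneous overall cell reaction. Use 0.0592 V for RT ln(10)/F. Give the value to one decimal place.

Cathode: Ag⁺/Ag; anode: K⁺/K. E°cell = +3.66 V, n = 1.
log K = nE°cell / 0.0592 = (1)(+3.66) / 0.0592 = 61.8.

61.8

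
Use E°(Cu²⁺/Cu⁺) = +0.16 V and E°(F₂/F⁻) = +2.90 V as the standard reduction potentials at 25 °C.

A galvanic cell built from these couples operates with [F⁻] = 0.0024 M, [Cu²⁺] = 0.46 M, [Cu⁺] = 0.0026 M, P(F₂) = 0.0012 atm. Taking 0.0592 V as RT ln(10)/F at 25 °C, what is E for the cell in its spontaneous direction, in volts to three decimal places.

+2.676 V

F₂/F⁻ is the cathode (higher E°), Cu²⁺/Cu⁺ the anode: E°cell = +2.90 − (+0.16) = +2.74 V, n = 2.
Overall: F₂(g) + 2 Cu⁺(aq) → 2 F⁻(aq) + 2 Cu²⁺(aq)
Q = [F⁻]^2·[Cu²⁺]^2 / (P(F₂)·[Cu⁺]^2); log Q = 2.177.
E = E° − (0.0592/n) log Q = +2.74 − (0.0592/2)(2.177) = +2.676 V.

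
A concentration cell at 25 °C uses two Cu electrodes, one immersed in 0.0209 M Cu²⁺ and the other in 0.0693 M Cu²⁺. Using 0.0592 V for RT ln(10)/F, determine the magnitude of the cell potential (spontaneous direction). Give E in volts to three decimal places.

+0.015 V

For a concentration cell E°cell = 0. The 0.0693 M side is the cathode (reduction is favoured where [Cu²⁺] is higher).
With n = 2, E = −(0.0592/2) log([Cu²⁺]ₐₙ/[Cu²⁺]꜀ₐₜ) = −(0.0592/2) log(0.0209/0.0693) = −(0.0592/2)(-0.521) = +0.015 V.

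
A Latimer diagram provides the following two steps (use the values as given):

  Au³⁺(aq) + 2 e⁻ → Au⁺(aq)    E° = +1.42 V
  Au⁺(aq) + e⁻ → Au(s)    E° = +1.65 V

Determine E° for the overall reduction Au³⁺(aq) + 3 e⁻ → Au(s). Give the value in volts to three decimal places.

+1.497 V

Standard free energies of sequential steps add: ΔG°₃ = ΔG°₁ + ΔG°₂, so n₃E°₃ = n₁E°₁ + n₂E°₂.
E°₃ = (2×+1.42 + 1×+1.65) / 3 = (+4.490) / 3 = +1.497 V.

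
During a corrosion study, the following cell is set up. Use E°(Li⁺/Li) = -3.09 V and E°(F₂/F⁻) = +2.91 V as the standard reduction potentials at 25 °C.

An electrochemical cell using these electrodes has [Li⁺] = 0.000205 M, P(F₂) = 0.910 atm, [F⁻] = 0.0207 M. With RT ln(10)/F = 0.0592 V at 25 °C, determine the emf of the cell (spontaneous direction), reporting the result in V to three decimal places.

+6.317 V

F₂/F⁻ is the cathode (higher E°), Li⁺/Li the anode: E°cell = +2.91 − (-3.09) = +6.00 V, n = 2.
Overall: F₂(g) + 2 Li(s) → 2 F⁻(aq) + 2 Li⁺(aq)
Q = [F⁻]^2·[Li⁺]^2 / (P(F₂)); log Q = -10.704.
E = E° − (0.0592/n) log Q = +6.00 − (0.0592/2)(-10.704) = +6.317 V.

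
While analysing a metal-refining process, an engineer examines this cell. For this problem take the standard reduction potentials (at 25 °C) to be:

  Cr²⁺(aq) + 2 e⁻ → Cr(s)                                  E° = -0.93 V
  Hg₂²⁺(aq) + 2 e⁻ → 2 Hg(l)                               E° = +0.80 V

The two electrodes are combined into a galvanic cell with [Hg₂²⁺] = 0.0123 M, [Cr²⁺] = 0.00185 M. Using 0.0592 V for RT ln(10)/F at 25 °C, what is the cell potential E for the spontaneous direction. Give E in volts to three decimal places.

Hg₂²⁺/Hg is the cathode (higher E°), Cr²⁺/Cr the anode: E°cell = +0.80 − (-0.93) = +1.73 V, n = 2.
Overall: Hg₂²⁺(aq) + Cr(s) → 2 Hg(l) + Cr²⁺(aq)
Q = [Cr²⁺] / ([Hg₂²⁺]); log Q = -0.823.
E = E° − (0.0592/n) log Q = +1.73 − (0.0592/2)(-0.823) = +1.754 V.

+1.754 V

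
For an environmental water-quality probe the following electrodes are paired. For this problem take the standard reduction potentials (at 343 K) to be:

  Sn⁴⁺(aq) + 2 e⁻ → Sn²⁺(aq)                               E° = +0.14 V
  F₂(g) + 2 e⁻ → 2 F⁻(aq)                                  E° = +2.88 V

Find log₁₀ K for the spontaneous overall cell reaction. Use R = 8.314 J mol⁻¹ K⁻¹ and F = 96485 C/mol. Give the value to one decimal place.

80.5

Cathode: F₂/F⁻; anode: Sn⁴⁺/Sn²⁺. E°cell = (+2.88) − (+0.14) = +2.74 V, with n = 2.
ΔG° = −nFE° = −RT ln K, so ln K = nFE°/(RT) = (2)(96485)(+2.74) / ((8.314)(343)) = 185.411.
log₁₀ K = 185.411 / ln 10 = 80.5.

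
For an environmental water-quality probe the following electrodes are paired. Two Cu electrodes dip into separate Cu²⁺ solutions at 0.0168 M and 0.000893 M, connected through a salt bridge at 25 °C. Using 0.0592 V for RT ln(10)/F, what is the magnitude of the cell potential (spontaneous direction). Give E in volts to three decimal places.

+0.038 V

For a concentration cell E°cell = 0. The 0.0168 M side is the cathode (reduction is favoured where [Cu²⁺] is higher).
With n = 2, E = −(0.0592/2) log([Cu²⁺]ₐₙ/[Cu²⁺]꜀ₐₜ) = −(0.0592/2) log(0.000893/0.0168) = −(0.0592/2)(-1.274) = +0.038 V.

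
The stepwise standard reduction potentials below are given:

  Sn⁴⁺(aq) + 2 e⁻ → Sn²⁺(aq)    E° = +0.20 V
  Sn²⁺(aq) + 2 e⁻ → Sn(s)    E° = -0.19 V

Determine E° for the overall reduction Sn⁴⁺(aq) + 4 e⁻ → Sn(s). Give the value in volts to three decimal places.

Adding the free-energy changes (−nFE°) of the two steps gives −n₃FE°₃ = −n₁FE°₁ − n₂FE°₂.
E°₃ = (2×+0.20 + 2×-0.19) / 4 = (+0.020) / 4 = +0.005 V.

+0.005 V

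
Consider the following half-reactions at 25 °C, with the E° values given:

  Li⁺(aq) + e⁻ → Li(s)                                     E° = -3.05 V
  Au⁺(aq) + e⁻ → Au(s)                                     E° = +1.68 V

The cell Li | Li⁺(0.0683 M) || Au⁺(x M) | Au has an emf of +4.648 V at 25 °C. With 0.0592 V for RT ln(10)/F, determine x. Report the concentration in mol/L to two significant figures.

Au⁺/Au is the cathode, Li⁺/Li the anode: E°cell = +4.73 V, n = 1.
Overall reaction: Au⁺(aq) + Li(s) → Au(s) + Li⁺(aq); Q = [Li⁺]^1/[Au⁺]^1.
From E = E° − (0.0592/n) log Q: log Q = (E° − E)·n/0.0592 = (+4.73 − (+4.648))·1/0.0592 = 1.3851.
So 1·log[Au⁺] = 1·log(0.0683) − log Q = -1.1656 − (1.3851) = -2.5507; [Au⁺] = 10^(-2.5507) ≈ 0.0028 M.

0.0028 M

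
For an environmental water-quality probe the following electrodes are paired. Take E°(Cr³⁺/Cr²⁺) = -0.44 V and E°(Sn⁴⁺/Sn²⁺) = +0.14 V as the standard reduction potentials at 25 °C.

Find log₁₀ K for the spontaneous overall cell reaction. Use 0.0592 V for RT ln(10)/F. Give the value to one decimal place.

19.6

Cathode: Sn⁴⁺/Sn²⁺; anode: Cr³⁺/Cr²⁺. E°cell = +0.58 V, n = 2.
log K = nE°cell / 0.0592 = (2)(+0.58) / 0.0592 = 19.6.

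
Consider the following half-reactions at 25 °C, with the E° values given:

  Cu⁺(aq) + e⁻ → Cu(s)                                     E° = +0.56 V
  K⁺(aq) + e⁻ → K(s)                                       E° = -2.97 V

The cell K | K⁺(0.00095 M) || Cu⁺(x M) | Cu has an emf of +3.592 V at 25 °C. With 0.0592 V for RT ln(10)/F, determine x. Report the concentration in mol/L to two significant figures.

Cu⁺/Cu is the cathode, K⁺/K the anode: E°cell = +3.53 V, n = 1.
Overall reaction: Cu⁺(aq) + K(s) → Cu(s) + K⁺(aq); Q = [K⁺]^1/[Cu⁺]^1.
From E = E° − (0.0592/n) log Q: log Q = (E° − E)·n/0.0592 = (+3.53 − (+3.592))·1/0.0592 = -1.0473.
So 1·log[Cu⁺] = 1·log(0.00095) − log Q = -3.0223 − (-1.0473) = -1.9750; [Cu⁺] = 10^(-1.9750) ≈ 0.011 M.

0.011 M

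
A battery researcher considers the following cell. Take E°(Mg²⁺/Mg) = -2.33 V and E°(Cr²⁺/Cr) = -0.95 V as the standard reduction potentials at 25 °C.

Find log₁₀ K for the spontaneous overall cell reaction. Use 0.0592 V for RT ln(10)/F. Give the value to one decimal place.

46.6

Cathode: Cr²⁺/Cr; anode: Mg²⁺/Mg. E°cell = +1.38 V, n = 2.
log K = nE°cell / 0.0592 = (2)(+1.38) / 0.0592 = 46.6.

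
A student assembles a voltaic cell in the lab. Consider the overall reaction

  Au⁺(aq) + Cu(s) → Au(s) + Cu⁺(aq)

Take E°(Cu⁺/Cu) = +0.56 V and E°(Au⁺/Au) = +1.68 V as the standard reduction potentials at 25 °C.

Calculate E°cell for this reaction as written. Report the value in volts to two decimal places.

+1.12 V

The Au⁺/Au couple has the higher reduction potential, so it is the cathode; Cu⁺/Cu is oxidised at the anode.
E°cell = E°(cathode) − E°(anode) = (+1.68) − (+0.56) = +1.12 V.
Since E°cell > 0, the reaction is spontaneous under standard conditions.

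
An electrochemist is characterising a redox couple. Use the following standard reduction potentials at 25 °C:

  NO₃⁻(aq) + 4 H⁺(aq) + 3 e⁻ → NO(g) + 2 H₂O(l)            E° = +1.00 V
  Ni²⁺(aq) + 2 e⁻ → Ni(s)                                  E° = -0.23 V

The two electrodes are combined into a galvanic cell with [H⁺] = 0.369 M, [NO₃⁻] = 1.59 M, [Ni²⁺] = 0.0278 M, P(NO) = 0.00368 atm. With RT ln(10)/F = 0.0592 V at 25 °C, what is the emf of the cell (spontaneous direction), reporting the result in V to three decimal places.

+1.294 V

NO₃⁻/NO is the cathode (higher E°), Ni²⁺/Ni the anode: E°cell = +1.00 − (-0.23) = +1.23 V, n = 6.
Overall: 2 NO₃⁻(aq) + 8 H⁺(aq) + 3 Ni(s) → 2 NO(g) + 4 H₂O(l) + 3 Ni²⁺(aq)
Q = P(NO)^2·[Ni²⁺]^3 / ([NO₃⁻]^2·[H⁺]^8); log Q = -6.475.
E = E° − (0.0592/n) log Q = +1.23 − (0.0592/6)(-6.475) = +1.294 V.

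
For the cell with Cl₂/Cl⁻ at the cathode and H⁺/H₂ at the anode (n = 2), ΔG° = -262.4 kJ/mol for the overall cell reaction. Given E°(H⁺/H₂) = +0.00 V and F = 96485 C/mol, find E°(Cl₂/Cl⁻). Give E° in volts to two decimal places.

+1.36 V

E°cell = −ΔG°/(nF) = −(-262.4×10³)/((2)(96485)) = +1.360 V.
Since Cl₂/Cl⁻ is the cathode and H⁺/H₂ the anode, E°cell = E°(Cl₂/Cl⁻) − E°(H⁺/H₂).
So E°(Cl₂/Cl⁻) = E°cell + E°(H⁺/H₂) = +1.360 + (+0.00) = +1.36 V.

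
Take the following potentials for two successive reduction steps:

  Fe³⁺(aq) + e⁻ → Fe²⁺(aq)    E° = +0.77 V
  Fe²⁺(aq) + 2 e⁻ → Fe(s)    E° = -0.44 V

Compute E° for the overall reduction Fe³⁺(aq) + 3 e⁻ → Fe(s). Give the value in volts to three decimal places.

-0.037 V

Adding the free-energy changes (−nFE°) of the two steps gives −n₃FE°₃ = −n₁FE°₁ − n₂FE°₂.
E°₃ = (1×+0.77 + 2×-0.44) / 3 = (-0.110) / 3 = -0.037 V.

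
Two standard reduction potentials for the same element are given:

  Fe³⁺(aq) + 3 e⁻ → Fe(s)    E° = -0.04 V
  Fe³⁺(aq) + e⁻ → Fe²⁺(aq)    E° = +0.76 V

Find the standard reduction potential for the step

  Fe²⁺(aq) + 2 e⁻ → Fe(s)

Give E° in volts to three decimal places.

Sequential free energies add, so n₃E°₃ = n₁E°₁ + n₂E°₂.
With n₃ = 3, and the known step contributing 1×(+0.76) V, the unknown satisfies 2·E° = 3×(-0.04) − 1×(+0.76) = -0.880.
E° = -0.880 / 2 = -0.440 V.

-0.440 V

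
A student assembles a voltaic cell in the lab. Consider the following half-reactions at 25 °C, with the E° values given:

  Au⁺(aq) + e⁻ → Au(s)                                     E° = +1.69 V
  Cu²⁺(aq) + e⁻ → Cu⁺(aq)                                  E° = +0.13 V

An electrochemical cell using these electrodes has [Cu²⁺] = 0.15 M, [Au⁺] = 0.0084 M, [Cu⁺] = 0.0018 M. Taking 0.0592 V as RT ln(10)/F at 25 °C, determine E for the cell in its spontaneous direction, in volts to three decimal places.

Au⁺/Au is the cathode (higher E°), Cu²⁺/Cu⁺ the anode: E°cell = +1.69 − (+0.13) = +1.56 V, n = 1.
Overall: Au⁺(aq) + Cu⁺(aq) → Au(s) + Cu²⁺(aq)
Q = [Cu²⁺] / ([Au⁺]·[Cu⁺]); log Q = 3.997.
E = E° − (0.0592/n) log Q = +1.56 − (0.0592/1)(3.997) = +1.323 V.

+1.323 V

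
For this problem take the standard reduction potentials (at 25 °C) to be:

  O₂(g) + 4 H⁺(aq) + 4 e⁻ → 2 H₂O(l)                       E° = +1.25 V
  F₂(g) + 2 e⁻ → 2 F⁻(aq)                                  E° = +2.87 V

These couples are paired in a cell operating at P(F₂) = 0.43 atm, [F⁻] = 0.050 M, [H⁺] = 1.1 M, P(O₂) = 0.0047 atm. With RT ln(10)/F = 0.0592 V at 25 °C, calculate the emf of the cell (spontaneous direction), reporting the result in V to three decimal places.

F₂/F⁻ is the cathode (higher E°), O₂/H₂O the anode: E°cell = +2.87 − (+1.25) = +1.62 V, n = 4.
Overall: 2 F₂(g) + 2 H₂O(l) → 4 F⁻(aq) + O₂(g) + 4 H⁺(aq)
Q = [F⁻]^4·P(O₂)·[H⁺]^4 / (P(F₂)^2); log Q = -6.633.
E = E° − (0.0592/n) log Q = +1.62 − (0.0592/4)(-6.633) = +1.718 V.

+1.718 V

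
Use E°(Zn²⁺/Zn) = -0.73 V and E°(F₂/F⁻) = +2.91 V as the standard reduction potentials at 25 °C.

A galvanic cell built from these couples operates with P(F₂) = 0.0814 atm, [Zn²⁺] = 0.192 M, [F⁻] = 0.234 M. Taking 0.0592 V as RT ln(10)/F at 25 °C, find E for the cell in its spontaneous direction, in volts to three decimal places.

F₂/F⁻ is the cathode (higher E°), Zn²⁺/Zn the anode: E°cell = +2.91 − (-0.73) = +3.64 V, n = 2.
Overall: F₂(g) + Zn(s) → 2 F⁻(aq) + Zn²⁺(aq)
Q = [F⁻]^2·[Zn²⁺] / (P(F₂)); log Q = -0.889.
E = E° − (0.0592/n) log Q = +3.64 − (0.0592/2)(-0.889) = +3.666 V.

+3.666 V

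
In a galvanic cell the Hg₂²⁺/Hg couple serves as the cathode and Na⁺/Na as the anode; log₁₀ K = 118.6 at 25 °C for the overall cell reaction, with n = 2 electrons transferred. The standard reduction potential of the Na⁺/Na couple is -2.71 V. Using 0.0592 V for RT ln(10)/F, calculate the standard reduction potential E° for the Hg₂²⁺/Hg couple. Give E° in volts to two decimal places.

E°cell = (0.0592/n)·log K = (0.0592/2)(118.6) = +3.511 V.
Since Hg₂²⁺/Hg is the cathode and Na⁺/Na the anode, E°cell = E°(Hg₂²⁺/Hg) − E°(Na⁺/Na).
So E°(Hg₂²⁺/Hg) = E°cell + E°(Na⁺/Na) = +3.511 + (-2.71) = +0.80 V.

+0.80 V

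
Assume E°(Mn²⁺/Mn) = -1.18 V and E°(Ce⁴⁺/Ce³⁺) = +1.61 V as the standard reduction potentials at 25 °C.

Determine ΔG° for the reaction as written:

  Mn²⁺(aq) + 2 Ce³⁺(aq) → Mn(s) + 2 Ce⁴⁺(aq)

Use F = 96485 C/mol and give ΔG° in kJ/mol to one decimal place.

+538.4 kJ/mol

As written, Mn²⁺/Mn is reduced (cathode) and Ce⁴⁺/Ce³⁺ is oxidised (anode), so E°cell = (-1.18) − (+1.61) = -2.79 V.
Balancing electrons gives n = 2.
ΔG° = −nFE° = −(2)(96485)(-2.79) = 538,386 J = +538.4 kJ/mol.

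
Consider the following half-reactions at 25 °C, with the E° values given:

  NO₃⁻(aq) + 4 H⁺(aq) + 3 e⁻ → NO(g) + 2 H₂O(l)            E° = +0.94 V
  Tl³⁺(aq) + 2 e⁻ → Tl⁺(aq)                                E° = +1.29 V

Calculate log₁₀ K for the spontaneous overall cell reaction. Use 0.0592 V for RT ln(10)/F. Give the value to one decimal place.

35.5

Cathode: Tl³⁺/Tl⁺; anode: NO₃⁻/NO. E°cell = +0.35 V, n = 6.
log K = nE°cell / 0.0592 = (6)(+0.35) / 0.0592 = 35.5.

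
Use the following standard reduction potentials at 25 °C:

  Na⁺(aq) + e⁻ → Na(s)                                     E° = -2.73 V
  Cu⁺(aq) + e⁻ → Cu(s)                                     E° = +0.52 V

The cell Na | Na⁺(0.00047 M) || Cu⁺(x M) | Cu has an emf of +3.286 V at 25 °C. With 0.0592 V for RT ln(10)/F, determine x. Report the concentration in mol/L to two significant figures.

0.0019 M

Cu⁺/Cu is the cathode, Na⁺/Na the anode: E°cell = +3.25 V, n = 1.
Overall reaction: Cu⁺(aq) + Na(s) → Cu(s) + Na⁺(aq); Q = [Na⁺]^1/[Cu⁺]^1.
From E = E° − (0.0592/n) log Q: log Q = (E° − E)·n/0.0592 = (+3.25 − (+3.286))·1/0.0592 = -0.6081.
So 1·log[Cu⁺] = 1·log(0.00047) − log Q = -3.3279 − (-0.6081) = -2.7198; [Cu⁺] = 10^(-2.7198) ≈ 0.0019 M.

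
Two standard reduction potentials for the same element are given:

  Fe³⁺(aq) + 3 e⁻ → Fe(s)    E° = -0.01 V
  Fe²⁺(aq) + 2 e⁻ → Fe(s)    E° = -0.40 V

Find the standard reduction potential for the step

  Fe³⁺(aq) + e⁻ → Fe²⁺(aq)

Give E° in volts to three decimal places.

+0.770 V

Sequential free energies add, so n₃E°₃ = n₁E°₁ + n₂E°₂.
With n₃ = 3, and the known step contributing 2×(-0.40) V, the unknown satisfies 1·E° = 3×(-0.01) − 2×(-0.40) = +0.770.
E° = +0.770 / 1 = +0.770 V.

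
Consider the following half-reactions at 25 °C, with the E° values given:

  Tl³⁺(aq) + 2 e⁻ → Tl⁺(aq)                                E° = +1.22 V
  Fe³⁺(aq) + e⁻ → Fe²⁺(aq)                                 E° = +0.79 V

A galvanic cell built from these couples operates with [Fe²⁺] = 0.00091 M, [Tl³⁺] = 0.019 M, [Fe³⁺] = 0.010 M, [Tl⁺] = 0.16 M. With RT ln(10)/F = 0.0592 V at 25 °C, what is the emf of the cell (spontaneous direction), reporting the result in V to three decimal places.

+0.341 V

Tl³⁺/Tl⁺ is the cathode (higher E°), Fe³⁺/Fe²⁺ the anode: E°cell = +1.22 − (+0.79) = +0.43 V, n = 2.
Overall: Tl³⁺(aq) + 2 Fe²⁺(aq) → Tl⁺(aq) + 2 Fe³⁺(aq)
Q = [Tl⁺]·[Fe³⁺]^2 / ([Tl³⁺]·[Fe²⁺]^2); log Q = 3.007.
E = E° − (0.0592/n) log Q = +0.43 − (0.0592/2)(3.007) = +0.341 V.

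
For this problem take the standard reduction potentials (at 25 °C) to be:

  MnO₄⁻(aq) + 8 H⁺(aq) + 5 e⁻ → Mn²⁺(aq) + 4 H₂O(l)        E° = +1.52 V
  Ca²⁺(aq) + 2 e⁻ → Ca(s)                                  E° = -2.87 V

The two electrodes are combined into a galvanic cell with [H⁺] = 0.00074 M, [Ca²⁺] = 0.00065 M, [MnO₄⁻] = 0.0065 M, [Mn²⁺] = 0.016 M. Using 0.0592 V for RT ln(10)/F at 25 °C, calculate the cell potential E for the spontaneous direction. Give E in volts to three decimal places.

+4.183 V

MnO₄⁻/Mn²⁺ is the cathode (higher E°), Ca²⁺/Ca the anode: E°cell = +1.52 − (-2.87) = +4.39 V, n = 10.
Overall: 2 MnO₄⁻(aq) + 16 H⁺(aq) + 5 Ca(s) → 2 Mn²⁺(aq) + 8 H₂O(l) + 5 Ca²⁺(aq)
Q = [Mn²⁺]^2·[Ca²⁺]^5 / ([MnO₄⁻]^2·[H⁺]^16); log Q = 34.939.
E = E° − (0.0592/n) log Q = +4.39 − (0.0592/10)(34.939) = +4.183 V.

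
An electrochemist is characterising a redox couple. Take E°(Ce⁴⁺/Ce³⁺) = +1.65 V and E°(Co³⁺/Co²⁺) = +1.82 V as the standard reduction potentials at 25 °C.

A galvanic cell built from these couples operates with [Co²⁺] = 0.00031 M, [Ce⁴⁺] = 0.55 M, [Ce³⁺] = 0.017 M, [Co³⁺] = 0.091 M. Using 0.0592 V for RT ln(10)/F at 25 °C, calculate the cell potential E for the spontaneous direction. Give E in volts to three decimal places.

Co³⁺/Co²⁺ is the cathode (higher E°), Ce⁴⁺/Ce³⁺ the anode: E°cell = +1.82 − (+1.65) = +0.17 V, n = 1.
Overall: Co³⁺(aq) + Ce³⁺(aq) → Co²⁺(aq) + Ce⁴⁺(aq)
Q = [Co²⁺]·[Ce⁴⁺] / ([Co³⁺]·[Ce³⁺]); log Q = -0.958.
E = E° − (0.0592/n) log Q = +0.17 − (0.0592/1)(-0.958) = +0.227 V.

+0.227 V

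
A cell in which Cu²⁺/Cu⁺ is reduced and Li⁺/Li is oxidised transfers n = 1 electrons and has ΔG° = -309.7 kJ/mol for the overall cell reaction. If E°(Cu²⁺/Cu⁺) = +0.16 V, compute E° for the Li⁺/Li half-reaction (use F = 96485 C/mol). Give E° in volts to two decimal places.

-3.05 V

E°cell = −ΔG°/(nF) = −(-309.7×10³)/((1)(96485)) = +3.210 V.
Since Cu²⁺/Cu⁺ is the cathode and Li⁺/Li the anode, E°cell = E°(Cu²⁺/Cu⁺) − E°(Li⁺/Li).
So E°(Li⁺/Li) = E°(Cu²⁺/Cu⁺) − E°cell = (+0.16) − (+3.210) = -3.05 V.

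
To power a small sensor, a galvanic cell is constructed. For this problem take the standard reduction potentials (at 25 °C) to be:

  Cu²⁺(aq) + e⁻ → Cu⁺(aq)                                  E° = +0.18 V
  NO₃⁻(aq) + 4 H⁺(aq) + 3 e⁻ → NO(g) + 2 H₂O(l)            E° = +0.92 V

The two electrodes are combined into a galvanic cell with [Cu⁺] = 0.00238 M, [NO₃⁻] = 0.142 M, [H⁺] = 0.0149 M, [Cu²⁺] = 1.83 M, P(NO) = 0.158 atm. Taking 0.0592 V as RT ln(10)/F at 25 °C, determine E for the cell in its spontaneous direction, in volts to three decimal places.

NO₃⁻/NO is the cathode (higher E°), Cu²⁺/Cu⁺ the anode: E°cell = +0.92 − (+0.18) = +0.74 V, n = 3.
Overall: NO₃⁻(aq) + 4 H⁺(aq) + 3 Cu⁺(aq) → NO(g) + 2 H₂O(l) + 3 Cu²⁺(aq)
Q = P(NO)·[Cu²⁺]^3 / ([NO₃⁻]·[H⁺]^4·[Cu⁺]^3); log Q = 16.011.
E = E° − (0.0592/n) log Q = +0.74 − (0.0592/3)(16.011) = +0.424 V.

+0.424 V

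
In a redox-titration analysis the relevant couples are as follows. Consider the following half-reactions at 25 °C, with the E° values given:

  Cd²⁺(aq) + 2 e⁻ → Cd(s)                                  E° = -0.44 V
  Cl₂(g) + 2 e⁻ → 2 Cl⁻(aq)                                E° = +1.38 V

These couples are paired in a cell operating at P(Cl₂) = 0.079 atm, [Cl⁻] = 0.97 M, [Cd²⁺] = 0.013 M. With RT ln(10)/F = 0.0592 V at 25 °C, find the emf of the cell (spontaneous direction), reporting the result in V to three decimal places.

Cl₂/Cl⁻ is the cathode (higher E°), Cd²⁺/Cd the anode: E°cell = +1.38 − (-0.44) = +1.82 V, n = 2.
Overall: Cl₂(g) + Cd(s) → 2 Cl⁻(aq) + Cd²⁺(aq)
Q = [Cl⁻]^2·[Cd²⁺] / (P(Cl₂)); log Q = -0.810.
E = E° − (0.0592/n) log Q = +1.82 − (0.0592/2)(-0.810) = +1.844 V.

+1.844 V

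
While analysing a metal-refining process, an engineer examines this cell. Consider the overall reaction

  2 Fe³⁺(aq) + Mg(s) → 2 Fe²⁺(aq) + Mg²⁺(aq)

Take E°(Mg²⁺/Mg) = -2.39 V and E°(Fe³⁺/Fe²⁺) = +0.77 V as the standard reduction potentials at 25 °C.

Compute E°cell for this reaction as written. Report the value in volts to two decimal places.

The Fe³⁺/Fe²⁺ couple has the higher reduction potential, so it is the cathode; Mg²⁺/Mg is oxidised at the anode.
E°cell = E°(cathode) − E°(anode) = (+0.77) − (-2.39) = +3.16 V.

+3.16 V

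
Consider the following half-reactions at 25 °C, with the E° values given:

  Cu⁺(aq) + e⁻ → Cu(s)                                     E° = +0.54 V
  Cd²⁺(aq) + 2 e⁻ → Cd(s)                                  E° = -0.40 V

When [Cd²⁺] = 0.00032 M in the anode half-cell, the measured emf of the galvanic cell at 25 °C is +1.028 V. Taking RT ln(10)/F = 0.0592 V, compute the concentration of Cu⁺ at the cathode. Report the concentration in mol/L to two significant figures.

0.55 M

Cu⁺/Cu is the cathode, Cd²⁺/Cd the anode: E°cell = +0.94 V, n = 2.
Overall reaction: 2 Cu⁺(aq) + Cd(s) → 2 Cu(s) + Cd²⁺(aq); Q = [Cd²⁺]^1/[Cu⁺]^2.
From E = E° − (0.0592/n) log Q: log Q = (E° − E)·n/0.0592 = (+0.94 − (+1.028))·2/0.0592 = -2.9730.
So 2·log[Cu⁺] = 1·log(0.00032) − log Q = -3.4949 − (-2.9730) = -0.5219; log[Cu⁺] = -0.5219 / 2 = -0.2610; [Cu⁺] = 10^(-0.2610) ≈ 0.55 M.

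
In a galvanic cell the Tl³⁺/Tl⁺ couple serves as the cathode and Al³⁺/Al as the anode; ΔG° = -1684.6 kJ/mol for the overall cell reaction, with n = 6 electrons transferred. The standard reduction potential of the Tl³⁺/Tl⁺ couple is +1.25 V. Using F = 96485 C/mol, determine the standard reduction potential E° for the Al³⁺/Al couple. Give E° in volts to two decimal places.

-1.66 V

E°cell = −ΔG°/(nF) = −(-1684.6×10³)/((6)(96485)) = +2.910 V.
Since Tl³⁺/Tl⁺ is the cathode and Al³⁺/Al the anode, E°cell = E°(Tl³⁺/Tl⁺) − E°(Al³⁺/Al).
So E°(Al³⁺/Al) = E°(Tl³⁺/Tl⁺) − E°cell = (+1.25) − (+2.910) = -1.66 V.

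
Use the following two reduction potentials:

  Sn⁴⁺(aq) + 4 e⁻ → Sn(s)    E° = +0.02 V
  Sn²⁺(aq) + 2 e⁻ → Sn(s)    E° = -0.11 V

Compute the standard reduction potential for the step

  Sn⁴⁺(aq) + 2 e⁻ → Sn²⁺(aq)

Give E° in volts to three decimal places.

+0.150 V

Sequential free energies add, so n₃E°₃ = n₁E°₁ + n₂E°₂.
With n₃ = 4, and the known step contributing 2×(-0.11) V, the unknown satisfies 2·E° = 4×(+0.02) − 2×(-0.11) = +0.300.
E° = +0.300 / 2 = +0.150 V.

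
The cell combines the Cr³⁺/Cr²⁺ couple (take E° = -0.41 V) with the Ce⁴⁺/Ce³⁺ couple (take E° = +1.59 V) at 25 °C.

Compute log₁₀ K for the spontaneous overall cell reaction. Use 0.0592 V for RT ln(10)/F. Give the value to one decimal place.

33.8

Cathode: Ce⁴⁺/Ce³⁺; anode: Cr³⁺/Cr²⁺. E°cell = +2.00 V, n = 1.
log K = nE°cell / 0.0592 = (1)(+2.00) / 0.0592 = 33.8.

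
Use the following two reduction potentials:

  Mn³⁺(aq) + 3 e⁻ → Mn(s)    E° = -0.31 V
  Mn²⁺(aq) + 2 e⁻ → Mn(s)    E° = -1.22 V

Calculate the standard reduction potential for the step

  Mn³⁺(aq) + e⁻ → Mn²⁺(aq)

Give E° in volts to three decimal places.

+1.510 V

Sequential free energies add, so n₃E°₃ = n₁E°₁ + n₂E°₂.
With n₃ = 3, and the known step contributing 2×(-1.22) V, the unknown satisfies 1·E° = 3×(-0.31) − 2×(-1.22) = +1.510.
E° = +1.510 / 1 = +1.510 V.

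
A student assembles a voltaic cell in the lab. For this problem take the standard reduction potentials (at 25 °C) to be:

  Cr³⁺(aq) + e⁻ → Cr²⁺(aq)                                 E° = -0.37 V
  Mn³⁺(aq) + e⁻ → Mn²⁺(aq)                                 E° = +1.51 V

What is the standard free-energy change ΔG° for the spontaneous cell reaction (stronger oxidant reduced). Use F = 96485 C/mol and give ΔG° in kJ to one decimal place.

Mn³⁺/Mn²⁺ (E° = +1.51 V) is the cathode; Cr³⁺/Cr²⁺ (E° = -0.37 V) is the anode, so E°cell = +1.88 V.
Balancing electrons gives n = 1 (lcm of 1 and 1).
ΔG° = −nFE° = −(1)(96485)(+1.88) = -181,392 J = -181.4 kJ.

-181.4 kJ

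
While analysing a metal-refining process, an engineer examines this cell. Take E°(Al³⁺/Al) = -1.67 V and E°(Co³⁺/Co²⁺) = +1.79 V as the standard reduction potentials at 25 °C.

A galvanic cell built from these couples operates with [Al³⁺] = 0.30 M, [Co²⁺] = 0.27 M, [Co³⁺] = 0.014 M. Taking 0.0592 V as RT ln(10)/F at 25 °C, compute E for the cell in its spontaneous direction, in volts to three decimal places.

+3.394 V

Co³⁺/Co²⁺ is the cathode (higher E°), Al³⁺/Al the anode: E°cell = +1.79 − (-1.67) = +3.46 V, n = 3.
Overall: 3 Co³⁺(aq) + Al(s) → 3 Co²⁺(aq) + Al³⁺(aq)
Q = [Co²⁺]^3·[Al³⁺] / ([Co³⁺]^3); log Q = 3.333.
E = E° − (0.0592/n) log Q = +3.46 − (0.0592/3)(3.333) = +3.394 V.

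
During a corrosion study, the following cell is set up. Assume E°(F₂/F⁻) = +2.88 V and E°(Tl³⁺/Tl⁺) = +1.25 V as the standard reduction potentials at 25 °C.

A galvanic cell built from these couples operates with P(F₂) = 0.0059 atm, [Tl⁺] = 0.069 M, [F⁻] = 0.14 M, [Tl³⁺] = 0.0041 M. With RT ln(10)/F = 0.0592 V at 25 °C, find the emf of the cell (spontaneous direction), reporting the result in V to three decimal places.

+1.651 V

F₂/F⁻ is the cathode (higher E°), Tl³⁺/Tl⁺ the anode: E°cell = +2.88 − (+1.25) = +1.63 V, n = 2.
Overall: F₂(g) + Tl⁺(aq) → 2 F⁻(aq) + Tl³⁺(aq)
Q = [F⁻]^2·[Tl³⁺] / (P(F₂)·[Tl⁺]); log Q = -0.705.
E = E° − (0.0592/n) log Q = +1.63 − (0.0592/2)(-0.705) = +1.651 V.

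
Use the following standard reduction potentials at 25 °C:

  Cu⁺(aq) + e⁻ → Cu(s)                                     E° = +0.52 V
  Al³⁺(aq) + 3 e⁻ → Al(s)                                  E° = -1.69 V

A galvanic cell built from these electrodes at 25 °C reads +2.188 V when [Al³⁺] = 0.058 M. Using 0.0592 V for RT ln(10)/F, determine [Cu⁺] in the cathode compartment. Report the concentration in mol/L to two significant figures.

Cu⁺/Cu is the cathode, Al³⁺/Al the anode: E°cell = +2.21 V, n = 3.
Overall reaction: 3 Cu⁺(aq) + Al(s) → 3 Cu(s) + Al³⁺(aq); Q = [Al³⁺]^1/[Cu⁺]^3.
From E = E° − (0.0592/n) log Q: log Q = (E° − E)·n/0.0592 = (+2.21 − (+2.188))·3/0.0592 = 1.1149.
So 3·log[Cu⁺] = 1·log(0.058) − log Q = -1.2366 − (1.1149) = -2.3515; log[Cu⁺] = -2.3515 / 3 = -0.7838; [Cu⁺] = 10^(-0.7838) ≈ 0.16 M.

0.16 M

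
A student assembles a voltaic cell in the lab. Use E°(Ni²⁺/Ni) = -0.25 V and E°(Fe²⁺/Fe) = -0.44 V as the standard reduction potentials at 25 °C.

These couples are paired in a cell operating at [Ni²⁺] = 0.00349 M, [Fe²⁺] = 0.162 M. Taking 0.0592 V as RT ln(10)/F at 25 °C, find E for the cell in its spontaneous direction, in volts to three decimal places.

Ni²⁺/Ni is the cathode (higher E°), Fe²⁺/Fe the anode: E°cell = -0.25 − (-0.44) = +0.19 V, n = 2.
Overall: Ni²⁺(aq) + Fe(s) → Ni(s) + Fe²⁺(aq)
Q = [Fe²⁺] / ([Ni²⁺]); log Q = 1.667.
E = E° − (0.0592/n) log Q = +0.19 − (0.0592/2)(1.667) = +0.141 V.

+0.141 V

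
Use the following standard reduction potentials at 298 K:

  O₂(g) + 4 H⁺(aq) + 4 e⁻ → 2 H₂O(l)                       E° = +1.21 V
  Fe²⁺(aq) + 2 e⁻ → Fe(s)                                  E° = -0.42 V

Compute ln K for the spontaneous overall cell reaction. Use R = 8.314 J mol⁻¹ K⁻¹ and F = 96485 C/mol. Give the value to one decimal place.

Cathode: O₂/H₂O; anode: Fe²⁺/Fe. E°cell = (+1.21) − (-0.42) = +1.63 V, with n = 4.
ΔG° = −nFE° = −RT ln K, so ln K = nFE°/(RT) = (4)(96485)(+1.63) / ((8.314)(298)) = 253.911.

253.9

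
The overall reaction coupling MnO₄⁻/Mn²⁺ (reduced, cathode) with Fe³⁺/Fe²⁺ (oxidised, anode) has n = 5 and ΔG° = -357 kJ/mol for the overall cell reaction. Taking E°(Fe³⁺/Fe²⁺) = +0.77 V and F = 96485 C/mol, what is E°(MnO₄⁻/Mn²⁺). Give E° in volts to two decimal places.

E°cell = −ΔG°/(nF) = −(-357×10³)/((5)(96485)) = +0.740 V.
Since MnO₄⁻/Mn²⁺ is the cathode and Fe³⁺/Fe²⁺ the anode, E°cell = E°(MnO₄⁻/Mn²⁺) − E°(Fe³⁺/Fe²⁺).
So E°(MnO₄⁻/Mn²⁺) = E°cell + E°(Fe³⁺/Fe²⁺) = +0.740 + (+0.77) = +1.51 V.

+1.51 V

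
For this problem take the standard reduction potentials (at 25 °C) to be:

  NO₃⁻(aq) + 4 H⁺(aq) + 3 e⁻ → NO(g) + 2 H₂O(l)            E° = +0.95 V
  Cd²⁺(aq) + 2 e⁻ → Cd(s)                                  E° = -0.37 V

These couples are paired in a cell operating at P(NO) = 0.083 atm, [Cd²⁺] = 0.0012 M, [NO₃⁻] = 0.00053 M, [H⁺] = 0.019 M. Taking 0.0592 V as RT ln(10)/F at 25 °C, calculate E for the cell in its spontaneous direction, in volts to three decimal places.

+1.227 V

NO₃⁻/NO is the cathode (higher E°), Cd²⁺/Cd the anode: E°cell = +0.95 − (-0.37) = +1.32 V, n = 6.
Overall: 2 NO₃⁻(aq) + 8 H⁺(aq) + 3 Cd(s) → 2 NO(g) + 4 H₂O(l) + 3 Cd²⁺(aq)
Q = P(NO)^2·[Cd²⁺]^3 / ([NO₃⁻]^2·[H⁺]^8); log Q = 9.397.
E = E° − (0.0592/n) log Q = +1.32 − (0.0592/6)(9.397) = +1.227 V.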